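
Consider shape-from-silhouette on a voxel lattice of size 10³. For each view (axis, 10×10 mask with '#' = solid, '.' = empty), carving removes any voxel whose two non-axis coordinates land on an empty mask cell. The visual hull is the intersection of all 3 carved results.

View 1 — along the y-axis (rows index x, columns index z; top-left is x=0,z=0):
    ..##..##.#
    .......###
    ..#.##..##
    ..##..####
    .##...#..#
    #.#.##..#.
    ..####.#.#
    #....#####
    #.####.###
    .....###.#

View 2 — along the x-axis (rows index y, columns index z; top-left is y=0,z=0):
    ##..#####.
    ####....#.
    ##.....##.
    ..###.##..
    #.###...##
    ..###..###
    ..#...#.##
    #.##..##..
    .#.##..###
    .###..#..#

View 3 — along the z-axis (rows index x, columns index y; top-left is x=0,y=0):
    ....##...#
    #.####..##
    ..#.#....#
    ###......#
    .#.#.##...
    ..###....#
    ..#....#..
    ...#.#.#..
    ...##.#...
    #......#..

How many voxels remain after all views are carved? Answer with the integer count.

92 voxels

full grid |V| = 1000
after view 1 [y-axis, 52 of 100 cells solid] → remaining = 520
after view 2 [x-axis, 53 of 100 cells solid] → remaining = 277
after view 3 [z-axis, 35 of 100 cells solid] → remaining = 92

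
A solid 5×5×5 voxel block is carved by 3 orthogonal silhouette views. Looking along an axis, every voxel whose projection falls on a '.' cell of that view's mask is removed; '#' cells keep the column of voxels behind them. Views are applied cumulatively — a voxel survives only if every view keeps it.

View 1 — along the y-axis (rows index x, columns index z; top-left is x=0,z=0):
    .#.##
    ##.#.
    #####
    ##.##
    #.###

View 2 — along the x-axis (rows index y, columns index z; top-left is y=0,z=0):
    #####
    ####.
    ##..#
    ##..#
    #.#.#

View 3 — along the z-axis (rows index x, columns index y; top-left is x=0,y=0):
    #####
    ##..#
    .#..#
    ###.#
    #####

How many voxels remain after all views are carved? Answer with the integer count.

|visual hull| = 50

initial block: 5^3 = 125
carve view 1 (along y, XZ-mask fill 19/25): 95 voxels remain
carve view 2 (along x, YZ-mask fill 18/25): 68 voxels remain
carve view 3 (along z, XY-mask fill 19/25): 50 voxels remain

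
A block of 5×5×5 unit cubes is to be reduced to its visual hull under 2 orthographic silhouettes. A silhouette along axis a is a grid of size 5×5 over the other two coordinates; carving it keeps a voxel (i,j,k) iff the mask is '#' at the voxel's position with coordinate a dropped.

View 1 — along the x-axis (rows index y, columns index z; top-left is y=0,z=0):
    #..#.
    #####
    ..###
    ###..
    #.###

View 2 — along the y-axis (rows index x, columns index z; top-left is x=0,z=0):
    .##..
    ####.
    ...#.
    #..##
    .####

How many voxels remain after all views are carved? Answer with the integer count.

remaining voxels: 48

initial block: 5^3 = 125
[1] x-view keeps 17 columns → grid now 85
[2] y-view keeps 14 columns → grid now 48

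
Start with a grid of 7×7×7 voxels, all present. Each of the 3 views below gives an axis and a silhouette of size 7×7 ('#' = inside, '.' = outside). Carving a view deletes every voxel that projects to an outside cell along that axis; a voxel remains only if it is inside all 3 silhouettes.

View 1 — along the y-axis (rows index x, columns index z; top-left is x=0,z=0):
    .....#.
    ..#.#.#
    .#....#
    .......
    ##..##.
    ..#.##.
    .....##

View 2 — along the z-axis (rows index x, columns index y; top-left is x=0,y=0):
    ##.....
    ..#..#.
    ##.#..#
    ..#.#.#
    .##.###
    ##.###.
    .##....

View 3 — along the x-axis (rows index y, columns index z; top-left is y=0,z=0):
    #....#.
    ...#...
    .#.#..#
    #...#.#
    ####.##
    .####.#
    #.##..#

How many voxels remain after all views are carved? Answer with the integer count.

remaining voxels: 21

before carving: 343 voxels (7×7×7)
after view 1 [y-axis, 15 of 49 cells solid] → remaining = 105
after view 2 [z-axis, 23 of 49 cells solid] → remaining = 55
after view 3 [x-axis, 24 of 49 cells solid] → remaining = 21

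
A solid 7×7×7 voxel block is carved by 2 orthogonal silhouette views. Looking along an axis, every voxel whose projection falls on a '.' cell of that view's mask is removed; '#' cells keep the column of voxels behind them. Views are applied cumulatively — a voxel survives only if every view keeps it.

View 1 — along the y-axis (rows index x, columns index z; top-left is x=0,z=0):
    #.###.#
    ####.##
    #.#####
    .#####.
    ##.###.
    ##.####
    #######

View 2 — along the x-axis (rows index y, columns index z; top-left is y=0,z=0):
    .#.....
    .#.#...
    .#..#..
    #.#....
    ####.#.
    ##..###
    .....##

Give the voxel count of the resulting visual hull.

initial block: 7^3 = 343
carve view 1 (along y, XZ-mask fill 40/49): 280 voxels remain
carve view 2 (along x, YZ-mask fill 19/49): 107 voxels remain

107 voxels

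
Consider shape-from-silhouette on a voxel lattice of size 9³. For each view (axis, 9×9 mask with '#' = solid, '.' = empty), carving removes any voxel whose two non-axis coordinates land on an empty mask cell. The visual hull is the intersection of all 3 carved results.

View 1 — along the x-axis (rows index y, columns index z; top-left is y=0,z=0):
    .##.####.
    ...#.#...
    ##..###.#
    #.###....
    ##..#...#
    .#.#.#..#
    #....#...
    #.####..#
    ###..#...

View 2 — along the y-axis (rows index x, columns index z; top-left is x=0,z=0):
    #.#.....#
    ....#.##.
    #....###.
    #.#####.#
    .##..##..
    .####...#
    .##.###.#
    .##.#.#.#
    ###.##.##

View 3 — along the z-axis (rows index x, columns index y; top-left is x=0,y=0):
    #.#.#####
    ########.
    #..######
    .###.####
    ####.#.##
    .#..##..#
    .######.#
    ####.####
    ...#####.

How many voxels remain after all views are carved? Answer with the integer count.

initial block: 9^3 = 729
after view 1 [x-axis, 38 of 81 cells solid] → remaining = 342
after view 2 [y-axis, 44 of 81 cells solid] → remaining = 189
after view 3 [z-axis, 60 of 81 cells solid] → remaining = 134

134 voxels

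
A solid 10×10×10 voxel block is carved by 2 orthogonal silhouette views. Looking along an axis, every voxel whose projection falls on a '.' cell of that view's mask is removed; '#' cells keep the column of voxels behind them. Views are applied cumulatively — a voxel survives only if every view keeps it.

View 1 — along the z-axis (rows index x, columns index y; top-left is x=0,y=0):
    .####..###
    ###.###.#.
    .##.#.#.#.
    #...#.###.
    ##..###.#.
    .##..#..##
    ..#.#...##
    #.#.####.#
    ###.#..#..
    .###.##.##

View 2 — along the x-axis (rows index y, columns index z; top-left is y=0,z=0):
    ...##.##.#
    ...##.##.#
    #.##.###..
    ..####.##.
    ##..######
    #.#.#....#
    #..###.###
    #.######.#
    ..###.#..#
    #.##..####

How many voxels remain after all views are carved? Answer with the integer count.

remaining voxels: 353

start: 10×10×10 = 1000 voxels
carve view 1 (along z, XY-mask fill 58/100): 580 voxels remain
carve view 2 (along x, YZ-mask fill 61/100): 353 voxels remain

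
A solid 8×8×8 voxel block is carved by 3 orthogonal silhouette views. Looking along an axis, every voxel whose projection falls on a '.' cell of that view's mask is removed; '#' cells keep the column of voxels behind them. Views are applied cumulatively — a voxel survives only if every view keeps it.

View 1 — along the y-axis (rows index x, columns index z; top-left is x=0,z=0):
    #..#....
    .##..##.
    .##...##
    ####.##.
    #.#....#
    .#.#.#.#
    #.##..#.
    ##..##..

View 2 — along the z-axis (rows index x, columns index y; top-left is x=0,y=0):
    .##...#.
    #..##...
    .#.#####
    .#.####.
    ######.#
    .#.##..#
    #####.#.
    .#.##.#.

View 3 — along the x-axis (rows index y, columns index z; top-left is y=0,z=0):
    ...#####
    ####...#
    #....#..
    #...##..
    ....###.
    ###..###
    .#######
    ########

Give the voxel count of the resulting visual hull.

85 voxels

start: 8×8×8 = 512 voxels
carve view 1 (along y, XZ-mask fill 31/64): 248 voxels remain
carve view 2 (along z, XY-mask fill 38/64): 149 voxels remain
carve view 3 (along x, YZ-mask fill 39/64): 85 voxels remain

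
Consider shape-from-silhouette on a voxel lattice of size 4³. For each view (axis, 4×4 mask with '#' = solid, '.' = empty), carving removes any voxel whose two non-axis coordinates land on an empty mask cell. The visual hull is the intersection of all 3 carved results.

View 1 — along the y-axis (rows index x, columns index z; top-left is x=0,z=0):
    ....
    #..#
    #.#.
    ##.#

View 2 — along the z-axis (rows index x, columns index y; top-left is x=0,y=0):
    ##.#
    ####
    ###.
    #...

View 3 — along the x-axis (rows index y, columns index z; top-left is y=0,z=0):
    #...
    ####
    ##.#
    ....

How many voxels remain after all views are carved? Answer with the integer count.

|visual hull| = 10

full grid |V| = 64
after view 1 [y-axis, 7 of 16 cells solid] → remaining = 28
after view 2 [z-axis, 11 of 16 cells solid] → remaining = 17
after view 3 [x-axis, 8 of 16 cells solid] → remaining = 10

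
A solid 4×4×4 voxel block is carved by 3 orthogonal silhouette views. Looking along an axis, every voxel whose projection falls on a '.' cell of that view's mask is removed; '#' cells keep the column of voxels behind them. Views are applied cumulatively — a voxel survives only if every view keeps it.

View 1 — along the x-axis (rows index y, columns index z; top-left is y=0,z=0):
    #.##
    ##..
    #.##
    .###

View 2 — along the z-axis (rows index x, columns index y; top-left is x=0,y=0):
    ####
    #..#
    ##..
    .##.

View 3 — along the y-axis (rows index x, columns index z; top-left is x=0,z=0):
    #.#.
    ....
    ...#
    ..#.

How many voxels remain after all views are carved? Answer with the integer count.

start: 4×4×4 = 64 voxels
V1 x: intersect with YZ mask (11 set) -- 44 left
V2 z: intersect with XY mask (10 set) -- 27 left
V3 y: intersect with XZ mask (4 set) -- 8 left

8 voxels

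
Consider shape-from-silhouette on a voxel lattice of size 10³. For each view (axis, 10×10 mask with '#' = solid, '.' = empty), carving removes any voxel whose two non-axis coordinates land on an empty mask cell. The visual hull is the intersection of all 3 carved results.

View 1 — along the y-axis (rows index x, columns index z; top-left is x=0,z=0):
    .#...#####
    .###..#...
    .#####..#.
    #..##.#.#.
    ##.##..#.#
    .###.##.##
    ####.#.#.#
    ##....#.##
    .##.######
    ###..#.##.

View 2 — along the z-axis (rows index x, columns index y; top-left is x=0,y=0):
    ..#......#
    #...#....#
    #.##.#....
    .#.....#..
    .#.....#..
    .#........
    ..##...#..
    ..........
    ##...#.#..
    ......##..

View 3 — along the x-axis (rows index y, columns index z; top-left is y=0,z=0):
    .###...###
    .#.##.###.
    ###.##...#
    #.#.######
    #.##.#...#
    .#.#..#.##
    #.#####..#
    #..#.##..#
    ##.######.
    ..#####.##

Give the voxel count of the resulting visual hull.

start: 10×10×10 = 1000 voxels
step 1: project along y, AND mask (60/100) → |grid| = 600
step 2: project along z, AND mask (23/100) → |grid| = 142
step 3: project along x, AND mask (63/100) → |grid| = 84

voxel count = 84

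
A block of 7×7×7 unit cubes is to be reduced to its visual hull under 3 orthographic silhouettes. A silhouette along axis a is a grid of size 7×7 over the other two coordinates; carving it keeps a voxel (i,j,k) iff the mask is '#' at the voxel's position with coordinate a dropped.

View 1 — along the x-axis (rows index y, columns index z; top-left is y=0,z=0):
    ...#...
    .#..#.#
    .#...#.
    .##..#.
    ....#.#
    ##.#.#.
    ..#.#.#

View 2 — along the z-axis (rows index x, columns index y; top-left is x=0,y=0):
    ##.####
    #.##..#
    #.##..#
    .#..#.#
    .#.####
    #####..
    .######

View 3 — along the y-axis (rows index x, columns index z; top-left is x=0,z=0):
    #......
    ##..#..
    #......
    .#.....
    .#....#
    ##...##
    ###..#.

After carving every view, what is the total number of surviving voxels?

|visual hull| = 28

start: 7×7×7 = 343 voxels
  1. axis=0 (YZ plane), |mask|=18  ⇒  voxels=126
  2. axis=2 (XY plane), |mask|=33  ⇒  voxels=85
  3. axis=1 (XZ plane), |mask|=16  ⇒  voxels=28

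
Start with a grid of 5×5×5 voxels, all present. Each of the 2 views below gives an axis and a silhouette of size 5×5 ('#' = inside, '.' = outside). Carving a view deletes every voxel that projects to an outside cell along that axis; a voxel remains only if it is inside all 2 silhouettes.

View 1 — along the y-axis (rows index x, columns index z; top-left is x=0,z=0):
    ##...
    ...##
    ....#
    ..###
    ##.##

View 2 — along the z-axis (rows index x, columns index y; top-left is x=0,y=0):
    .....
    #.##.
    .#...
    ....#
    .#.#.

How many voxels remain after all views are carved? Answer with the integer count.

initial block: 5^3 = 125
carve view 1 (along y, XZ-mask fill 12/25): 60 voxels remain
carve view 2 (along z, XY-mask fill 7/25): 18 voxels remain

remaining voxels: 18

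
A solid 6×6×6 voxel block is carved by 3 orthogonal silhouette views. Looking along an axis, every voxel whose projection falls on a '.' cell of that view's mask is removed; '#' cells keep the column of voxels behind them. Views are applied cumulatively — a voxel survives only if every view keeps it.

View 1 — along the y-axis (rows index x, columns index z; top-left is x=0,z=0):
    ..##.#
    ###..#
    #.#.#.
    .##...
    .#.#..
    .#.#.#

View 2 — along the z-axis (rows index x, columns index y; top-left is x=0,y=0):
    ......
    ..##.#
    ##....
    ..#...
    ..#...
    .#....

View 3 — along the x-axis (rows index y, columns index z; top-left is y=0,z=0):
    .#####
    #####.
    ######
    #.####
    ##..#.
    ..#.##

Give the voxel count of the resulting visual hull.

before carving: 216 voxels (6×6×6)
  1. axis=1 (XZ plane), |mask|=17  ⇒  voxels=102
  2. axis=2 (XY plane), |mask|=8  ⇒  voxels=25
  3. axis=0 (YZ plane), |mask|=27  ⇒  voxels=20

|visual hull| = 20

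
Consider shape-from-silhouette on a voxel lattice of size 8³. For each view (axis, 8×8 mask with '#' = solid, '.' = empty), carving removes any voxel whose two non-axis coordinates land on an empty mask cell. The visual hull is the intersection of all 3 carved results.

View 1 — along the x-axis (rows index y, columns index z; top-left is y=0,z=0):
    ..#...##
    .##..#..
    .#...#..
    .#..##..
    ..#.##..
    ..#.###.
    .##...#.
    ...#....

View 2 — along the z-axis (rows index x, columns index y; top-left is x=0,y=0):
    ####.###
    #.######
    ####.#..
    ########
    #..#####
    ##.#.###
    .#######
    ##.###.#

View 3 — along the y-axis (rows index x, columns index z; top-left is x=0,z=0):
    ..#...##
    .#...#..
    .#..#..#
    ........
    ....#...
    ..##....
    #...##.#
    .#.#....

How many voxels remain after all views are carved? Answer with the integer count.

start: 8×8×8 = 512 voxels
step 1: project along x, AND mask (22/64) → |grid| = 176
step 2: project along z, AND mask (52/64) → |grid| = 145
step 3: project along y, AND mask (17/64) → |grid| = 40

voxel count = 40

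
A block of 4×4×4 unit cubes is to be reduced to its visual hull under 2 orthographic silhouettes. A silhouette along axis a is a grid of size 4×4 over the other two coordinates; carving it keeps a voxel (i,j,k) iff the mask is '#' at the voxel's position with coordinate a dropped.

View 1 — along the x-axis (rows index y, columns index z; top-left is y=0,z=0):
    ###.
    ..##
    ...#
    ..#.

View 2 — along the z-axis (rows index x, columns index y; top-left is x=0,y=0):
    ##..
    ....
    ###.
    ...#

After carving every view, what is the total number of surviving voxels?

initial block: 4^3 = 64
[1] x-view keeps 7 columns → grid now 28
[2] z-view keeps 6 columns → grid now 12

voxel count = 12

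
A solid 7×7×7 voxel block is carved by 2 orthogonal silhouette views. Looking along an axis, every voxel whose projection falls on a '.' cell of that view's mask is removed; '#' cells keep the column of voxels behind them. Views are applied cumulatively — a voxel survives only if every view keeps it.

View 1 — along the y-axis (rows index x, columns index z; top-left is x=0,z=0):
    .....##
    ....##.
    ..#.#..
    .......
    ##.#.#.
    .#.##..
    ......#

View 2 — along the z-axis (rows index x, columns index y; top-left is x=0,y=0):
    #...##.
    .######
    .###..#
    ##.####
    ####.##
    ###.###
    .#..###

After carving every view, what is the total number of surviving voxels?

start: 7×7×7 = 343 voxels
[1] y-view keeps 14 columns → grid now 98
[2] z-view keeps 35 columns → grid now 72

remaining voxels: 72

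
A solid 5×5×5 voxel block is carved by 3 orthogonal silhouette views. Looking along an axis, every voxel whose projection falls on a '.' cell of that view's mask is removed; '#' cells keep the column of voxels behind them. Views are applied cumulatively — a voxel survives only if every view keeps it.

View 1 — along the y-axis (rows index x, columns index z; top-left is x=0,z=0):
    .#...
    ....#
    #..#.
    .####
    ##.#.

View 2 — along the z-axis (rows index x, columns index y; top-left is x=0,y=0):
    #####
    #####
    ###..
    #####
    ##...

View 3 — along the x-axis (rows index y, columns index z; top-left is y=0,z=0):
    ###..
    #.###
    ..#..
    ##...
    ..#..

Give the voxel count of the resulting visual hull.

remaining voxels: 18

full grid |V| = 125
  1. axis=1 (XZ plane), |mask|=11  ⇒  voxels=55
  2. axis=2 (XY plane), |mask|=20  ⇒  voxels=42
  3. axis=0 (YZ plane), |mask|=11  ⇒  voxels=18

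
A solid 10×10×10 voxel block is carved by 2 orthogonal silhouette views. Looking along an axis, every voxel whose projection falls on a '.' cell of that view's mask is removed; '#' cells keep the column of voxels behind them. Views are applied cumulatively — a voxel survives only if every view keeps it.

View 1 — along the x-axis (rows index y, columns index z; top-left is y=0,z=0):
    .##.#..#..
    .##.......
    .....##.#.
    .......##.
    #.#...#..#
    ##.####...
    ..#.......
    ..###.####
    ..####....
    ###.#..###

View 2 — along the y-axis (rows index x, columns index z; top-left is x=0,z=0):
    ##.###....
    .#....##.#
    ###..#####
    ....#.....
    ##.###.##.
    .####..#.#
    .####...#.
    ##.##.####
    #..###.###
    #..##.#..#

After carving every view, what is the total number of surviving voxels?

initial block: 10^3 = 1000
[1] x-view keeps 40 columns → grid now 400
[2] y-view keeps 56 columns → grid now 218

218 voxels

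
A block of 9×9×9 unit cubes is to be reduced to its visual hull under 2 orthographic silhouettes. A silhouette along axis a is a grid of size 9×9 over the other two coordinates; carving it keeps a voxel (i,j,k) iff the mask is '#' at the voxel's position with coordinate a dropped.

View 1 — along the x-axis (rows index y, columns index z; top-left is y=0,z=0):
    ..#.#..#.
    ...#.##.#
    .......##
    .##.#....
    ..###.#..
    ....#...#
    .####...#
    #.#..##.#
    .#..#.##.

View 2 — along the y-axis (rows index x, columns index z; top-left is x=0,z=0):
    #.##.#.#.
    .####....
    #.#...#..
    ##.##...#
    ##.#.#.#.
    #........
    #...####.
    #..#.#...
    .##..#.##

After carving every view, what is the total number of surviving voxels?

|visual hull| = 112

start: 9×9×9 = 729 voxels
V1 x: intersect with YZ mask (32 set) -- 288 left
V2 y: intersect with XZ mask (36 set) -- 112 left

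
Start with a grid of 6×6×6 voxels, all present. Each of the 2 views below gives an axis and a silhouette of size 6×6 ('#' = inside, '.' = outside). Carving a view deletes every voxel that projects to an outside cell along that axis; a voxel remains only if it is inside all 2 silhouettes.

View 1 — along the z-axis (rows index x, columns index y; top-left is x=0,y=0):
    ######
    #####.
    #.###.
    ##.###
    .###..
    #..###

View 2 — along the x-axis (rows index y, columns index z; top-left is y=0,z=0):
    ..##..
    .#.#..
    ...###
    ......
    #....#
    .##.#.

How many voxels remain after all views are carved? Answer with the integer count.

before carving: 216 voxels (6×6×6)
  1. axis=2 (XY plane), |mask|=27  ⇒  voxels=162
  2. axis=0 (YZ plane), |mask|=12  ⇒  voxels=49

|visual hull| = 49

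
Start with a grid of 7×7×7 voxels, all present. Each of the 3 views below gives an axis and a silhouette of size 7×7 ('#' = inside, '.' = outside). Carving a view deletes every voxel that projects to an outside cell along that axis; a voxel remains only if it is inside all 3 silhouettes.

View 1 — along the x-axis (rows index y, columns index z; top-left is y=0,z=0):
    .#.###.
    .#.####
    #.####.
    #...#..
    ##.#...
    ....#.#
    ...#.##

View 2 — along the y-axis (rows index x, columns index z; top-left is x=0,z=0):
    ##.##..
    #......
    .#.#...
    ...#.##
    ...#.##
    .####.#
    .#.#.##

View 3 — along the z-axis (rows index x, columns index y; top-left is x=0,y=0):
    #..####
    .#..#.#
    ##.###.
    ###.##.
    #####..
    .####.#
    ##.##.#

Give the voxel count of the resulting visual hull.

start: 7×7×7 = 343 voxels
V1 x: intersect with YZ mask (24 set) -- 168 left
V2 y: intersect with XZ mask (22 set) -- 83 left
V3 z: intersect with XY mask (33 set) -- 58 left

remaining voxels: 58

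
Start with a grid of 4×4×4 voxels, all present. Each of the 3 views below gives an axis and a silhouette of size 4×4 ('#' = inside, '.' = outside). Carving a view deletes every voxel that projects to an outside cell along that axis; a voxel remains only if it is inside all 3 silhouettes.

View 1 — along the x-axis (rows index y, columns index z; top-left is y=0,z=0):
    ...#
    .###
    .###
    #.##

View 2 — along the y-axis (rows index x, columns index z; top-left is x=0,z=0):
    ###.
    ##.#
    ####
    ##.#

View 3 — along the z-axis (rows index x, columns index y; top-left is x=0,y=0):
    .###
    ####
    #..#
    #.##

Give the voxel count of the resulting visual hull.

initial block: 4^3 = 64
step 1: project along x, AND mask (10/16) → |grid| = 40
step 2: project along y, AND mask (13/16) → |grid| = 30
step 3: project along z, AND mask (12/16) → |grid| = 22

remaining voxels: 22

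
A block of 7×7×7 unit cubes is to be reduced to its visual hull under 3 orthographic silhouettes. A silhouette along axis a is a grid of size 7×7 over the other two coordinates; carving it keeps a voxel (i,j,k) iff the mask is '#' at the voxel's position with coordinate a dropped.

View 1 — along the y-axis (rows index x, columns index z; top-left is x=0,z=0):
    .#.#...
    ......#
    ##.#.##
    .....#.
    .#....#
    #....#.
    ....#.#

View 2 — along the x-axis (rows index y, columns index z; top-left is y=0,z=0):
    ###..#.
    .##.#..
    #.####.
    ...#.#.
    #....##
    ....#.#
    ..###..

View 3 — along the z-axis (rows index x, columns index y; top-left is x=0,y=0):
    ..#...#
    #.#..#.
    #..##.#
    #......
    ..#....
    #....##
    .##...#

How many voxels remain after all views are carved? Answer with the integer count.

18 voxels

start: 7×7×7 = 343 voxels
step 1: project along y, AND mask (15/49) → |grid| = 105
step 2: project along x, AND mask (22/49) → |grid| = 42
step 3: project along z, AND mask (17/49) → |grid| = 18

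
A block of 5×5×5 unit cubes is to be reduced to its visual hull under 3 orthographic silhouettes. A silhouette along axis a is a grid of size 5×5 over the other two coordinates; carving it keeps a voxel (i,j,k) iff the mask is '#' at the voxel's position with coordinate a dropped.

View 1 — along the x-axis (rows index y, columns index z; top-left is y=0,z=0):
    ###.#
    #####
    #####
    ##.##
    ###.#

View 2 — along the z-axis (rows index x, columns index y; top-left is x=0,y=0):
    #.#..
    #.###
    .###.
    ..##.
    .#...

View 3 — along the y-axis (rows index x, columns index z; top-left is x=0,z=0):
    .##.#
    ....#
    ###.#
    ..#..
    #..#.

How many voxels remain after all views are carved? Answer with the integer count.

|visual hull| = 24

full grid |V| = 125
after view 1 [x-axis, 22 of 25 cells solid] → remaining = 110
after view 2 [z-axis, 12 of 25 cells solid] → remaining = 54
after view 3 [y-axis, 11 of 25 cells solid] → remaining = 24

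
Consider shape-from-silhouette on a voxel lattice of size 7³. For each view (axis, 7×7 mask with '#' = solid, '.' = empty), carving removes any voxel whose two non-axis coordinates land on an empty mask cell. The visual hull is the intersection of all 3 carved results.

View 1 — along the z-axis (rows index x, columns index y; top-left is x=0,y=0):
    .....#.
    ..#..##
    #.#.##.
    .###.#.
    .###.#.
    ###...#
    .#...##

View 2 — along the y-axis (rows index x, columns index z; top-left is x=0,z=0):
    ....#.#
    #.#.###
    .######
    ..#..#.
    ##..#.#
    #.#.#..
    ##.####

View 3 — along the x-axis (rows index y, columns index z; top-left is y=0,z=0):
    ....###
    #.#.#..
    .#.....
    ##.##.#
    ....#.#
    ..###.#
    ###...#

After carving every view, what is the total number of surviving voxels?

|visual hull| = 43

before carving: 343 voxels (7×7×7)
  1. axis=2 (XY plane), |mask|=23  ⇒  voxels=161
  2. axis=1 (XZ plane), |mask|=28  ⇒  voxels=95
  3. axis=0 (YZ plane), |mask|=22  ⇒  voxels=43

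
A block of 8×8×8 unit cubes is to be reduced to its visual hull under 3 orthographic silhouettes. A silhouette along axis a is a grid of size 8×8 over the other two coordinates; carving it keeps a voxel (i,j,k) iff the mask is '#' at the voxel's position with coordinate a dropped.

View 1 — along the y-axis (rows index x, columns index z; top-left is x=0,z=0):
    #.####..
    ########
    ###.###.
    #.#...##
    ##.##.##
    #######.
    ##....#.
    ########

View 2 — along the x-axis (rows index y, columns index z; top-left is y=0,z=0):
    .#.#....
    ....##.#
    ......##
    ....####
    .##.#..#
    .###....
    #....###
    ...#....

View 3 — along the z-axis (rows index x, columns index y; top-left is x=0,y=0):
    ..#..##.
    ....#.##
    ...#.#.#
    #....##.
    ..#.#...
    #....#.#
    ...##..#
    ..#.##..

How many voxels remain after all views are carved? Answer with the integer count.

44 voxels

full grid |V| = 512
[1] y-view keeps 47 columns → grid now 376
[2] x-view keeps 23 columns → grid now 127
[3] z-view keeps 23 columns → grid now 44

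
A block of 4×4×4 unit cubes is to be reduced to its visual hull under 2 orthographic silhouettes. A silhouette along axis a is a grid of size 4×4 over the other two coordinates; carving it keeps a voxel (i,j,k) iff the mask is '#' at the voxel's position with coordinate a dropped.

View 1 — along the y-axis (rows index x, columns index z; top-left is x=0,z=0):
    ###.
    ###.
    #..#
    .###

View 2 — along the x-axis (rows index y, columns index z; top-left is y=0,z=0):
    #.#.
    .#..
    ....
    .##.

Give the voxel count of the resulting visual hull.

before carving: 64 voxels (4×4×4)
step 1: project along y, AND mask (11/16) → |grid| = 44
step 2: project along x, AND mask (5/16) → |grid| = 15

15 voxels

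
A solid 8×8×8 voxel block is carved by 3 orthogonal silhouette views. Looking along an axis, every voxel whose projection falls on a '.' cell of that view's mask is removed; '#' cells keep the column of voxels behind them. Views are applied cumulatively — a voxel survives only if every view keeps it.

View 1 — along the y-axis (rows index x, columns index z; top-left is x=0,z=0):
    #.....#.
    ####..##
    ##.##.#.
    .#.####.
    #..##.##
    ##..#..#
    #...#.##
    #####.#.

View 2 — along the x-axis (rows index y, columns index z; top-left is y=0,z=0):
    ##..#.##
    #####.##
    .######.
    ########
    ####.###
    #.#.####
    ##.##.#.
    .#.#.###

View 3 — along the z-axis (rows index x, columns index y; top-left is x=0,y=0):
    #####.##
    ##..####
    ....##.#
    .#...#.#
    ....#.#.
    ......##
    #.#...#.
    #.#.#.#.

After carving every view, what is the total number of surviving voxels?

before carving: 512 voxels (8×8×8)
V1 y: intersect with XZ mask (37 set) -- 296 left
V2 x: intersect with YZ mask (49 set) -- 238 left
V3 z: intersect with XY mask (30 set) -- 102 left

voxel count = 102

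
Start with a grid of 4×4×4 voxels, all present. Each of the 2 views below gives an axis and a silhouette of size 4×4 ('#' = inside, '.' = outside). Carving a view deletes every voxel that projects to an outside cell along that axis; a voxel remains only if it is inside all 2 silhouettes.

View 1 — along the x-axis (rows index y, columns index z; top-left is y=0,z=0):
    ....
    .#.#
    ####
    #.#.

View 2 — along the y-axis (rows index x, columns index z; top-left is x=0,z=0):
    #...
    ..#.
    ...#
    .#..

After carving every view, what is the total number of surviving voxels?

before carving: 64 voxels (4×4×4)
V1 x: intersect with YZ mask (8 set) -- 32 left
V2 y: intersect with XZ mask (4 set) -- 8 left

remaining voxels: 8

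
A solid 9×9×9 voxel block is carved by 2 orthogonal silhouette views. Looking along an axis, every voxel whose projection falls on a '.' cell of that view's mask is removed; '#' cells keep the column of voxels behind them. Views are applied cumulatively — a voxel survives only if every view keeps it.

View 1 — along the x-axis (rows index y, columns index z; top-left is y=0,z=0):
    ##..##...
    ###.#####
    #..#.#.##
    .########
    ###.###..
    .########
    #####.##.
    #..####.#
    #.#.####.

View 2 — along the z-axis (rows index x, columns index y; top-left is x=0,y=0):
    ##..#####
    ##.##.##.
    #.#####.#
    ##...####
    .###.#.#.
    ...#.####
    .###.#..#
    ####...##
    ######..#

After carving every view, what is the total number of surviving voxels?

initial block: 9^3 = 729
carve view 1 (along x, YZ-mask fill 58/81): 522 voxels remain
carve view 2 (along z, XY-mask fill 54/81): 354 voxels remain

|visual hull| = 354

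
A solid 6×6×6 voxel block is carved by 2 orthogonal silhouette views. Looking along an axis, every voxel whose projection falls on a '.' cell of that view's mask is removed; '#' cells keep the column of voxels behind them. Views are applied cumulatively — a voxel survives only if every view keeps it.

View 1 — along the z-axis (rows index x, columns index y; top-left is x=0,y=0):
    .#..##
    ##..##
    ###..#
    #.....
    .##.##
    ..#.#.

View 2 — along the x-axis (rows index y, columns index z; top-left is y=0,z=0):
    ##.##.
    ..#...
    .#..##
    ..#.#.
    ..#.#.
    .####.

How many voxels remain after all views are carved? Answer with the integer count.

|visual hull| = 49

initial block: 6^3 = 216
  1. axis=2 (XY plane), |mask|=18  ⇒  voxels=108
  2. axis=0 (YZ plane), |mask|=16  ⇒  voxels=49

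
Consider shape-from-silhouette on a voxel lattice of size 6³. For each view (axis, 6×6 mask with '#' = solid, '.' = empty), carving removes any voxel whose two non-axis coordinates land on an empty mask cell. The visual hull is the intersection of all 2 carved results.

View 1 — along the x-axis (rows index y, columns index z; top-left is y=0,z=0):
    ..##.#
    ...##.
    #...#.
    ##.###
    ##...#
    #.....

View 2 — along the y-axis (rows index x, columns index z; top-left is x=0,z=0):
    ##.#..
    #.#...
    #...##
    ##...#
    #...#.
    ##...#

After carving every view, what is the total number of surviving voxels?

full grid |V| = 216
V1 x: intersect with YZ mask (16 set) -- 96 left
V2 y: intersect with XZ mask (16 set) -- 49 left

remaining voxels: 49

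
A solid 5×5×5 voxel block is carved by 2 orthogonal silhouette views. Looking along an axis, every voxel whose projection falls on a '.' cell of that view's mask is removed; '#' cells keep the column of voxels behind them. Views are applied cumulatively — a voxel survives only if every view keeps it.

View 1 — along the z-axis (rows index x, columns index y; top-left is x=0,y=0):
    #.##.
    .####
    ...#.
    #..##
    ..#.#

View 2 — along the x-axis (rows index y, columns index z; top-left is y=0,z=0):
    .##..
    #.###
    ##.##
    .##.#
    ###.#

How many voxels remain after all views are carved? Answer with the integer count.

before carving: 125 voxels (5×5×5)
[1] z-view keeps 13 columns → grid now 65
[2] x-view keeps 17 columns → grid now 44

|visual hull| = 44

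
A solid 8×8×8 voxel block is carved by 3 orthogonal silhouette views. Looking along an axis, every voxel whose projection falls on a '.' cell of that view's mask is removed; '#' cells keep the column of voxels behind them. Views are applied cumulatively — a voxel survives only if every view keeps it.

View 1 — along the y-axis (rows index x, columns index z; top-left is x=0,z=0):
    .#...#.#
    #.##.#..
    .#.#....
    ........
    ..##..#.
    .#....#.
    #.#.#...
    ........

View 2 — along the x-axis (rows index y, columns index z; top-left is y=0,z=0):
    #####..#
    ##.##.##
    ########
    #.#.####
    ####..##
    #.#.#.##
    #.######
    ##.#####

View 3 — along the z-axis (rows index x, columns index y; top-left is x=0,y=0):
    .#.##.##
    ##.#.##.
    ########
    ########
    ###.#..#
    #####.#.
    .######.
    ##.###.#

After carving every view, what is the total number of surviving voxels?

73 voxels

before carving: 512 voxels (8×8×8)
step 1: project along y, AND mask (17/64) → |grid| = 136
step 2: project along x, AND mask (51/64) → |grid| = 104
step 3: project along z, AND mask (49/64) → |grid| = 73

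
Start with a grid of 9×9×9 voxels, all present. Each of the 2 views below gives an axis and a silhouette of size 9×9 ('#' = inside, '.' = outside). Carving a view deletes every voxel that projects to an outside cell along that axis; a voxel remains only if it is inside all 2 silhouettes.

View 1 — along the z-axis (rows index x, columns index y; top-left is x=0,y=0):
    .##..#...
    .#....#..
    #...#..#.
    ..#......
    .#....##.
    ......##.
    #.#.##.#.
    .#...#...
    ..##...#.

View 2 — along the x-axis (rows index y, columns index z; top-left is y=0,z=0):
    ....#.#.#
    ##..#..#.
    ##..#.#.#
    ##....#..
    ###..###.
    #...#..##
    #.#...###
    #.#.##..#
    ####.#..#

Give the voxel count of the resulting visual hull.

109 voxels

initial block: 9^3 = 729
carve view 1 (along z, XY-mask fill 24/81): 216 voxels remain
carve view 2 (along x, YZ-mask fill 41/81): 109 voxels remain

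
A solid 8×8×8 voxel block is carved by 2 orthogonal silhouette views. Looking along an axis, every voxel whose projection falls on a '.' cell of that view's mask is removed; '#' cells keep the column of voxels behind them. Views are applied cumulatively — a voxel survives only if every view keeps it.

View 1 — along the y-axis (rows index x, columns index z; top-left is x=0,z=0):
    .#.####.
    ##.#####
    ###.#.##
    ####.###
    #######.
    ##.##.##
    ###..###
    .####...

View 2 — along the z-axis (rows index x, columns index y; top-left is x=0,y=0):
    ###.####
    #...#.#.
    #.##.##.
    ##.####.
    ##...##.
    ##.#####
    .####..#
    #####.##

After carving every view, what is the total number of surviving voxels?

before carving: 512 voxels (8×8×8)
step 1: project along y, AND mask (48/64) → |grid| = 384
step 2: project along z, AND mask (44/64) → |grid| = 256

|visual hull| = 256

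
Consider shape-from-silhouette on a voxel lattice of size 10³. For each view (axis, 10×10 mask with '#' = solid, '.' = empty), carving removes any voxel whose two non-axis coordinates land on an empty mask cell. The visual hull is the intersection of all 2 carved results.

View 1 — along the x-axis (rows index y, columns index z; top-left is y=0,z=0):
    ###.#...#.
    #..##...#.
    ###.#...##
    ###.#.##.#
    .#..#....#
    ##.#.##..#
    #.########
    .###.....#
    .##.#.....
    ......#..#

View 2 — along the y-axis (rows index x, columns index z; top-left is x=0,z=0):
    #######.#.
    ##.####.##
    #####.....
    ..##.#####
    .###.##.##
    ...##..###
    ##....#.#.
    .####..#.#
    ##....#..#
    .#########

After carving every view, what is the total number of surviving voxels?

voxel count = 319

before carving: 1000 voxels (10×10×10)
[1] x-view keeps 49 columns → grid now 490
[2] y-view keeps 63 columns → grid now 319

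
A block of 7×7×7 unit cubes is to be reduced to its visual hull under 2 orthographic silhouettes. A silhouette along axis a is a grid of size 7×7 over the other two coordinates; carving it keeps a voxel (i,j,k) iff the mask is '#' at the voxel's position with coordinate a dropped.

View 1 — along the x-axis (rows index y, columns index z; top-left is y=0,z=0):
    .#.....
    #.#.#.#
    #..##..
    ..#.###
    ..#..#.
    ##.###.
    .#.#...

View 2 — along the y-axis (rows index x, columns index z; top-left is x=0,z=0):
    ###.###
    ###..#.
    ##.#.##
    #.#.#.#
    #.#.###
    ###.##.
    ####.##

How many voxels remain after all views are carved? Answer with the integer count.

start: 7×7×7 = 343 voxels
V1 x: intersect with YZ mask (21 set) -- 147 left
V2 y: intersect with XZ mask (35 set) -- 104 left

voxel count = 104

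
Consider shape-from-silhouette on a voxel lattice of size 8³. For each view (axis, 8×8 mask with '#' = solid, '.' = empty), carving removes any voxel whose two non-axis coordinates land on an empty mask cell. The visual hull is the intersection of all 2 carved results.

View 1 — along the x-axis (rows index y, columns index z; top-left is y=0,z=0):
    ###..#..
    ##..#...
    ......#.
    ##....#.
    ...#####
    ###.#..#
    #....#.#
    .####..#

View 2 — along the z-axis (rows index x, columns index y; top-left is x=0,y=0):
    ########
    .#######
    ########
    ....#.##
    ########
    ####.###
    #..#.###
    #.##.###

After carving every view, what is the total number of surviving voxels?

remaining voxels: 190

initial block: 8^3 = 512
step 1: project along x, AND mask (29/64) → |grid| = 232
step 2: project along z, AND mask (52/64) → |grid| = 190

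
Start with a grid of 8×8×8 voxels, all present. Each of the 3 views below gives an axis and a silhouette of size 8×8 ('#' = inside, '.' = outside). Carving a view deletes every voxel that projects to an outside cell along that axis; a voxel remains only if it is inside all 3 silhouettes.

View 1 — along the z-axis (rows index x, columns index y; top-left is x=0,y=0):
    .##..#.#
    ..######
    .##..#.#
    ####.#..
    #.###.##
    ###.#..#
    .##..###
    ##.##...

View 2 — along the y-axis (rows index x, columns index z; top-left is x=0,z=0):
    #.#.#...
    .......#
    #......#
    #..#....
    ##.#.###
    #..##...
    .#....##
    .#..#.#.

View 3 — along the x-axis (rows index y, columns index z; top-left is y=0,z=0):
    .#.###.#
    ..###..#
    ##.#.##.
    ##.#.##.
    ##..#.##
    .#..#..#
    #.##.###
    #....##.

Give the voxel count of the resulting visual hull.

initial block: 8^3 = 512
after view 1 [z-axis, 39 of 64 cells solid] → remaining = 312
after view 2 [y-axis, 23 of 64 cells solid] → remaining = 114
after view 3 [x-axis, 36 of 64 cells solid] → remaining = 69

voxel count = 69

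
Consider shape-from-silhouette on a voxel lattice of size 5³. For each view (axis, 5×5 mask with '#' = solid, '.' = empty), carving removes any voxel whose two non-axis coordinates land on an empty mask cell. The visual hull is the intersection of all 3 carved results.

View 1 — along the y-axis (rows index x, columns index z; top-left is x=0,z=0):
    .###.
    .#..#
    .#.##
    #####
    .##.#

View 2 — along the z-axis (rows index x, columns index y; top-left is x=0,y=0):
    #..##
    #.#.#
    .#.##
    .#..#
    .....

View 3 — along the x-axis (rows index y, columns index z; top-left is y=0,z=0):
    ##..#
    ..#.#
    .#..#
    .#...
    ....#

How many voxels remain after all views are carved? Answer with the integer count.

13 voxels

start: 5×5×5 = 125 voxels
[1] y-view keeps 16 columns → grid now 80
[2] z-view keeps 11 columns → grid now 34
[3] x-view keeps 9 columns → grid now 13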